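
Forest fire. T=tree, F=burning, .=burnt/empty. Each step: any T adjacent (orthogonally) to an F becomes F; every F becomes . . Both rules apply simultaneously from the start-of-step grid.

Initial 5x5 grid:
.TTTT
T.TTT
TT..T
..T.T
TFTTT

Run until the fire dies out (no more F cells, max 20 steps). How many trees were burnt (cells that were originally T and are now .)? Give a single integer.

Answer: 14

Derivation:
Step 1: +2 fires, +1 burnt (F count now 2)
Step 2: +2 fires, +2 burnt (F count now 2)
Step 3: +1 fires, +2 burnt (F count now 1)
Step 4: +1 fires, +1 burnt (F count now 1)
Step 5: +1 fires, +1 burnt (F count now 1)
Step 6: +1 fires, +1 burnt (F count now 1)
Step 7: +2 fires, +1 burnt (F count now 2)
Step 8: +2 fires, +2 burnt (F count now 2)
Step 9: +1 fires, +2 burnt (F count now 1)
Step 10: +1 fires, +1 burnt (F count now 1)
Step 11: +0 fires, +1 burnt (F count now 0)
Fire out after step 11
Initially T: 17, now '.': 22
Total burnt (originally-T cells now '.'): 14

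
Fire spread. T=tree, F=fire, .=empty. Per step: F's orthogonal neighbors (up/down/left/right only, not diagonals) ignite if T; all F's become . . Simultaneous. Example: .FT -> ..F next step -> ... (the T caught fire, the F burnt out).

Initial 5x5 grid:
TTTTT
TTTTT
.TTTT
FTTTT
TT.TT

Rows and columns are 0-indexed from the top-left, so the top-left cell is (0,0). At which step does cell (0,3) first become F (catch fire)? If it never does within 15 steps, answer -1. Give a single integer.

Step 1: cell (0,3)='T' (+2 fires, +1 burnt)
Step 2: cell (0,3)='T' (+3 fires, +2 burnt)
Step 3: cell (0,3)='T' (+3 fires, +3 burnt)
Step 4: cell (0,3)='T' (+6 fires, +3 burnt)
Step 5: cell (0,3)='T' (+5 fires, +6 burnt)
Step 6: cell (0,3)='F' (+2 fires, +5 burnt)
  -> target ignites at step 6
Step 7: cell (0,3)='.' (+1 fires, +2 burnt)
Step 8: cell (0,3)='.' (+0 fires, +1 burnt)
  fire out at step 8

6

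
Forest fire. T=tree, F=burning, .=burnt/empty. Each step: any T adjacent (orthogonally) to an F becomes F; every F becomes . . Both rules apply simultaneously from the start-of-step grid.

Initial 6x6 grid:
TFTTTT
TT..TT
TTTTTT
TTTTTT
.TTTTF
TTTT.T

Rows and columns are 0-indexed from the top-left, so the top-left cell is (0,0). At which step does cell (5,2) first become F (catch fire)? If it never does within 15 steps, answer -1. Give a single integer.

Step 1: cell (5,2)='T' (+6 fires, +2 burnt)
Step 2: cell (5,2)='T' (+6 fires, +6 burnt)
Step 3: cell (5,2)='T' (+9 fires, +6 burnt)
Step 4: cell (5,2)='F' (+7 fires, +9 burnt)
  -> target ignites at step 4
Step 5: cell (5,2)='.' (+1 fires, +7 burnt)
Step 6: cell (5,2)='.' (+1 fires, +1 burnt)
Step 7: cell (5,2)='.' (+0 fires, +1 burnt)
  fire out at step 7

4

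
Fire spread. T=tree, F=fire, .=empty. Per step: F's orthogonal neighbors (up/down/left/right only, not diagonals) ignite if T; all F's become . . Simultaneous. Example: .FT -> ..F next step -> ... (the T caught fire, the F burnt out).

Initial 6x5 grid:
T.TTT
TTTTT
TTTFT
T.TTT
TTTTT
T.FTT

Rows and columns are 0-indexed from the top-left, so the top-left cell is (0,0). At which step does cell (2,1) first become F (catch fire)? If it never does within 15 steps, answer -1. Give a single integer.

Step 1: cell (2,1)='T' (+6 fires, +2 burnt)
Step 2: cell (2,1)='F' (+9 fires, +6 burnt)
  -> target ignites at step 2
Step 3: cell (2,1)='.' (+6 fires, +9 burnt)
Step 4: cell (2,1)='.' (+3 fires, +6 burnt)
Step 5: cell (2,1)='.' (+1 fires, +3 burnt)
Step 6: cell (2,1)='.' (+0 fires, +1 burnt)
  fire out at step 6

2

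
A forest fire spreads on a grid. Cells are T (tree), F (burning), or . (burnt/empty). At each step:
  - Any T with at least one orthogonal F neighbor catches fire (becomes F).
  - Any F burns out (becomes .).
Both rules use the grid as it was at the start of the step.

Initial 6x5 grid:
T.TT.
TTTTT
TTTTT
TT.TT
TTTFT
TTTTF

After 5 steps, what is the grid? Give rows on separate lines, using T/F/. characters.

Step 1: 4 trees catch fire, 2 burn out
  T.TT.
  TTTTT
  TTTTT
  TT.FT
  TTF.F
  TTTF.
Step 2: 4 trees catch fire, 4 burn out
  T.TT.
  TTTTT
  TTTFT
  TT..F
  TF...
  TTF..
Step 3: 6 trees catch fire, 4 burn out
  T.TT.
  TTTFT
  TTF.F
  TF...
  F....
  TF...
Step 4: 6 trees catch fire, 6 burn out
  T.TF.
  TTF.F
  TF...
  F....
  .....
  F....
Step 5: 3 trees catch fire, 6 burn out
  T.F..
  TF...
  F....
  .....
  .....
  .....

T.F..
TF...
F....
.....
.....
.....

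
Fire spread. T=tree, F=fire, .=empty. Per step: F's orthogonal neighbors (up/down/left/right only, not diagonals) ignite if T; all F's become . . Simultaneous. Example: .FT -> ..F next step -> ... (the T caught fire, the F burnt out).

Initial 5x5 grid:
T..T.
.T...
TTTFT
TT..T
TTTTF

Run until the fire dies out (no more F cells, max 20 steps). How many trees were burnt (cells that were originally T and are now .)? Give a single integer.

Step 1: +4 fires, +2 burnt (F count now 4)
Step 2: +2 fires, +4 burnt (F count now 2)
Step 3: +4 fires, +2 burnt (F count now 4)
Step 4: +2 fires, +4 burnt (F count now 2)
Step 5: +0 fires, +2 burnt (F count now 0)
Fire out after step 5
Initially T: 14, now '.': 23
Total burnt (originally-T cells now '.'): 12

Answer: 12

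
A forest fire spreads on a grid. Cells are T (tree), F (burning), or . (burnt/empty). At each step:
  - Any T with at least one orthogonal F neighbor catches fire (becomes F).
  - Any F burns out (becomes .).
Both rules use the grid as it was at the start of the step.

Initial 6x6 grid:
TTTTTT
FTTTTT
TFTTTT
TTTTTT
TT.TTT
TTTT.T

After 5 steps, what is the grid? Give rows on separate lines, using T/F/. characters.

Step 1: 5 trees catch fire, 2 burn out
  FTTTTT
  .FTTTT
  F.FTTT
  TFTTTT
  TT.TTT
  TTTT.T
Step 2: 6 trees catch fire, 5 burn out
  .FTTTT
  ..FTTT
  ...FTT
  F.FTTT
  TF.TTT
  TTTT.T
Step 3: 6 trees catch fire, 6 burn out
  ..FTTT
  ...FTT
  ....FT
  ...FTT
  F..TTT
  TFTT.T
Step 4: 7 trees catch fire, 6 burn out
  ...FTT
  ....FT
  .....F
  ....FT
  ...FTT
  F.FT.T
Step 5: 5 trees catch fire, 7 burn out
  ....FT
  .....F
  ......
  .....F
  ....FT
  ...F.T

....FT
.....F
......
.....F
....FT
...F.T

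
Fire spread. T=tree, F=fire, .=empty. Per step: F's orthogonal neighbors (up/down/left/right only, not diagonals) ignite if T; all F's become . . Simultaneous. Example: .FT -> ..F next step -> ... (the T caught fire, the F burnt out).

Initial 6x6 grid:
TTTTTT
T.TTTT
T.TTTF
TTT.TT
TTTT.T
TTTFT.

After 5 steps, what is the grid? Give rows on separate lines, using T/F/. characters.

Step 1: 6 trees catch fire, 2 burn out
  TTTTTT
  T.TTTF
  T.TTF.
  TTT.TF
  TTTF.T
  TTF.F.
Step 2: 7 trees catch fire, 6 burn out
  TTTTTF
  T.TTF.
  T.TF..
  TTT.F.
  TTF..F
  TF....
Step 3: 6 trees catch fire, 7 burn out
  TTTTF.
  T.TF..
  T.F...
  TTF...
  TF....
  F.....
Step 4: 4 trees catch fire, 6 burn out
  TTTF..
  T.F...
  T.....
  TF....
  F.....
  ......
Step 5: 2 trees catch fire, 4 burn out
  TTF...
  T.....
  T.....
  F.....
  ......
  ......

TTF...
T.....
T.....
F.....
......
......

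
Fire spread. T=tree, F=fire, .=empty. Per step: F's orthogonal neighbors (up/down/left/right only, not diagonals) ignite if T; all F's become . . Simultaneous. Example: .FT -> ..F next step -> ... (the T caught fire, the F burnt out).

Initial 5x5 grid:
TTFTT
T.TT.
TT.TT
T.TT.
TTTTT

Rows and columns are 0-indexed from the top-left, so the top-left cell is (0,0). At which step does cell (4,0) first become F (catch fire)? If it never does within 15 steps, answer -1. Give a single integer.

Step 1: cell (4,0)='T' (+3 fires, +1 burnt)
Step 2: cell (4,0)='T' (+3 fires, +3 burnt)
Step 3: cell (4,0)='T' (+2 fires, +3 burnt)
Step 4: cell (4,0)='T' (+3 fires, +2 burnt)
Step 5: cell (4,0)='T' (+4 fires, +3 burnt)
Step 6: cell (4,0)='F' (+3 fires, +4 burnt)
  -> target ignites at step 6
Step 7: cell (4,0)='.' (+1 fires, +3 burnt)
Step 8: cell (4,0)='.' (+0 fires, +1 burnt)
  fire out at step 8

6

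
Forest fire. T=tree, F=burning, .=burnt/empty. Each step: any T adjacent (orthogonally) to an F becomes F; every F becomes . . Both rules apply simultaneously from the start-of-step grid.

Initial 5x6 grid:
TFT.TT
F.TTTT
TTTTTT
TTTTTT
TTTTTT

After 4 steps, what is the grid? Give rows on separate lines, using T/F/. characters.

Step 1: 3 trees catch fire, 2 burn out
  F.F.TT
  ..TTTT
  FTTTTT
  TTTTTT
  TTTTTT
Step 2: 3 trees catch fire, 3 burn out
  ....TT
  ..FTTT
  .FTTTT
  FTTTTT
  TTTTTT
Step 3: 4 trees catch fire, 3 burn out
  ....TT
  ...FTT
  ..FTTT
  .FTTTT
  FTTTTT
Step 4: 4 trees catch fire, 4 burn out
  ....TT
  ....FT
  ...FTT
  ..FTTT
  .FTTTT

....TT
....FT
...FTT
..FTTT
.FTTTT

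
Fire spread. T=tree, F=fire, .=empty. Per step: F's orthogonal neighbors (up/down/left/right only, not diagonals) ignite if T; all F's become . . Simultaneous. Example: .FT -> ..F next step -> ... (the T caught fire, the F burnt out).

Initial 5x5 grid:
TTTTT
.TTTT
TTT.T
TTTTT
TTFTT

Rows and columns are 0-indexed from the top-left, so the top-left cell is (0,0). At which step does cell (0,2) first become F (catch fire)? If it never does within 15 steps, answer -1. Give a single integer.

Step 1: cell (0,2)='T' (+3 fires, +1 burnt)
Step 2: cell (0,2)='T' (+5 fires, +3 burnt)
Step 3: cell (0,2)='T' (+4 fires, +5 burnt)
Step 4: cell (0,2)='F' (+5 fires, +4 burnt)
  -> target ignites at step 4
Step 5: cell (0,2)='.' (+3 fires, +5 burnt)
Step 6: cell (0,2)='.' (+2 fires, +3 burnt)
Step 7: cell (0,2)='.' (+0 fires, +2 burnt)
  fire out at step 7

4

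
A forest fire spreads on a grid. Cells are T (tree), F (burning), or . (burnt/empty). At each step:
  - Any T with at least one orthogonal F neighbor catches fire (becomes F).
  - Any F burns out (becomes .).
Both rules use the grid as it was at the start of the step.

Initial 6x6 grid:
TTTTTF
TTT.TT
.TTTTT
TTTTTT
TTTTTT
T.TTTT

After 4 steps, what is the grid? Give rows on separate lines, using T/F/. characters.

Step 1: 2 trees catch fire, 1 burn out
  TTTTF.
  TTT.TF
  .TTTTT
  TTTTTT
  TTTTTT
  T.TTTT
Step 2: 3 trees catch fire, 2 burn out
  TTTF..
  TTT.F.
  .TTTTF
  TTTTTT
  TTTTTT
  T.TTTT
Step 3: 3 trees catch fire, 3 burn out
  TTF...
  TTT...
  .TTTF.
  TTTTTF
  TTTTTT
  T.TTTT
Step 4: 5 trees catch fire, 3 burn out
  TF....
  TTF...
  .TTF..
  TTTTF.
  TTTTTF
  T.TTTT

TF....
TTF...
.TTF..
TTTTF.
TTTTTF
T.TTTT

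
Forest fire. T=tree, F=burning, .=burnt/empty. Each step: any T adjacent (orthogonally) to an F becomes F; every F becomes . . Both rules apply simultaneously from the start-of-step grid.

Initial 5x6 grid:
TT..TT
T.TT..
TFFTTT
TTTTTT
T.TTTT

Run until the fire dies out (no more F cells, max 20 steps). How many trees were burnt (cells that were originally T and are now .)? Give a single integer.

Answer: 20

Derivation:
Step 1: +5 fires, +2 burnt (F count now 5)
Step 2: +6 fires, +5 burnt (F count now 6)
Step 3: +5 fires, +6 burnt (F count now 5)
Step 4: +3 fires, +5 burnt (F count now 3)
Step 5: +1 fires, +3 burnt (F count now 1)
Step 6: +0 fires, +1 burnt (F count now 0)
Fire out after step 6
Initially T: 22, now '.': 28
Total burnt (originally-T cells now '.'): 20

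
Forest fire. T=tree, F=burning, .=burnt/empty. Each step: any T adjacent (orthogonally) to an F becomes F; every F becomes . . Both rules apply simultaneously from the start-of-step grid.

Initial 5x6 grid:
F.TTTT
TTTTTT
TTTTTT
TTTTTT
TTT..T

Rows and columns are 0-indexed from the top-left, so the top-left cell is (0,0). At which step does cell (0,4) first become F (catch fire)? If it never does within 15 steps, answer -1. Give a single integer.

Step 1: cell (0,4)='T' (+1 fires, +1 burnt)
Step 2: cell (0,4)='T' (+2 fires, +1 burnt)
Step 3: cell (0,4)='T' (+3 fires, +2 burnt)
Step 4: cell (0,4)='T' (+5 fires, +3 burnt)
Step 5: cell (0,4)='T' (+5 fires, +5 burnt)
Step 6: cell (0,4)='F' (+5 fires, +5 burnt)
  -> target ignites at step 6
Step 7: cell (0,4)='.' (+3 fires, +5 burnt)
Step 8: cell (0,4)='.' (+1 fires, +3 burnt)
Step 9: cell (0,4)='.' (+1 fires, +1 burnt)
Step 10: cell (0,4)='.' (+0 fires, +1 burnt)
  fire out at step 10

6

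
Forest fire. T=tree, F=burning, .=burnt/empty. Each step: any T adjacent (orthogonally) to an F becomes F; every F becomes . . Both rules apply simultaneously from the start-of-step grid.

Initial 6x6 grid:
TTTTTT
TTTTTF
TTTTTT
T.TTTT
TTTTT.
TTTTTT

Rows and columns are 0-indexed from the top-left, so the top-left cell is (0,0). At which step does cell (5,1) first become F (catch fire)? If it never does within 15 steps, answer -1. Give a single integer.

Step 1: cell (5,1)='T' (+3 fires, +1 burnt)
Step 2: cell (5,1)='T' (+4 fires, +3 burnt)
Step 3: cell (5,1)='T' (+4 fires, +4 burnt)
Step 4: cell (5,1)='T' (+5 fires, +4 burnt)
Step 5: cell (5,1)='T' (+6 fires, +5 burnt)
Step 6: cell (5,1)='T' (+5 fires, +6 burnt)
Step 7: cell (5,1)='T' (+3 fires, +5 burnt)
Step 8: cell (5,1)='F' (+2 fires, +3 burnt)
  -> target ignites at step 8
Step 9: cell (5,1)='.' (+1 fires, +2 burnt)
Step 10: cell (5,1)='.' (+0 fires, +1 burnt)
  fire out at step 10

8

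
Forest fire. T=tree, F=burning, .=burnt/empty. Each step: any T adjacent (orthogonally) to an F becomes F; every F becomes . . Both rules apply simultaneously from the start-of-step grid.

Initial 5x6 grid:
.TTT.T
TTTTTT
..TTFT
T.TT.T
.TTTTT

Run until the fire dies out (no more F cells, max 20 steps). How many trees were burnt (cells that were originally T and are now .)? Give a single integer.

Step 1: +3 fires, +1 burnt (F count now 3)
Step 2: +5 fires, +3 burnt (F count now 5)
Step 3: +6 fires, +5 burnt (F count now 6)
Step 4: +4 fires, +6 burnt (F count now 4)
Step 5: +3 fires, +4 burnt (F count now 3)
Step 6: +0 fires, +3 burnt (F count now 0)
Fire out after step 6
Initially T: 22, now '.': 29
Total burnt (originally-T cells now '.'): 21

Answer: 21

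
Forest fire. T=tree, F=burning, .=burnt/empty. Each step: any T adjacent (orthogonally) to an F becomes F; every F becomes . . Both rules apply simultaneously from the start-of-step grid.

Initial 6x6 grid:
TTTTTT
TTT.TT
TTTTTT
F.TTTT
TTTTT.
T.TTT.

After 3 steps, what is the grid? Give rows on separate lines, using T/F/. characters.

Step 1: 2 trees catch fire, 1 burn out
  TTTTTT
  TTT.TT
  FTTTTT
  ..TTTT
  FTTTT.
  T.TTT.
Step 2: 4 trees catch fire, 2 burn out
  TTTTTT
  FTT.TT
  .FTTTT
  ..TTTT
  .FTTT.
  F.TTT.
Step 3: 4 trees catch fire, 4 burn out
  FTTTTT
  .FT.TT
  ..FTTT
  ..TTTT
  ..FTT.
  ..TTT.

FTTTTT
.FT.TT
..FTTT
..TTTT
..FTT.
..TTT.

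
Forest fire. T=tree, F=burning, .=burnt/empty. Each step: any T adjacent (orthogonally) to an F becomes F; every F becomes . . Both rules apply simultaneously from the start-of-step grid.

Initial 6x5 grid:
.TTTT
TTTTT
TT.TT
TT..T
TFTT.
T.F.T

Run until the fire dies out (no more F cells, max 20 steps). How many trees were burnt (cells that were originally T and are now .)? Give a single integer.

Answer: 20

Derivation:
Step 1: +3 fires, +2 burnt (F count now 3)
Step 2: +4 fires, +3 burnt (F count now 4)
Step 3: +2 fires, +4 burnt (F count now 2)
Step 4: +3 fires, +2 burnt (F count now 3)
Step 5: +2 fires, +3 burnt (F count now 2)
Step 6: +3 fires, +2 burnt (F count now 3)
Step 7: +2 fires, +3 burnt (F count now 2)
Step 8: +1 fires, +2 burnt (F count now 1)
Step 9: +0 fires, +1 burnt (F count now 0)
Fire out after step 9
Initially T: 21, now '.': 29
Total burnt (originally-T cells now '.'): 20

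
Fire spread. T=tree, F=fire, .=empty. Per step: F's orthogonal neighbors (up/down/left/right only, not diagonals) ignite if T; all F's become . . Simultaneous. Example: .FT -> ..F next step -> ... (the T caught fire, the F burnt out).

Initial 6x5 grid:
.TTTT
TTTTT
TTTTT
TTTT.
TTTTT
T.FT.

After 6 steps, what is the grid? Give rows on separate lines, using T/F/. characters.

Step 1: 2 trees catch fire, 1 burn out
  .TTTT
  TTTTT
  TTTTT
  TTTT.
  TTFTT
  T..F.
Step 2: 3 trees catch fire, 2 burn out
  .TTTT
  TTTTT
  TTTTT
  TTFT.
  TF.FT
  T....
Step 3: 5 trees catch fire, 3 burn out
  .TTTT
  TTTTT
  TTFTT
  TF.F.
  F...F
  T....
Step 4: 5 trees catch fire, 5 burn out
  .TTTT
  TTFTT
  TF.FT
  F....
  .....
  F....
Step 5: 5 trees catch fire, 5 burn out
  .TFTT
  TF.FT
  F...F
  .....
  .....
  .....
Step 6: 4 trees catch fire, 5 burn out
  .F.FT
  F...F
  .....
  .....
  .....
  .....

.F.FT
F...F
.....
.....
.....
.....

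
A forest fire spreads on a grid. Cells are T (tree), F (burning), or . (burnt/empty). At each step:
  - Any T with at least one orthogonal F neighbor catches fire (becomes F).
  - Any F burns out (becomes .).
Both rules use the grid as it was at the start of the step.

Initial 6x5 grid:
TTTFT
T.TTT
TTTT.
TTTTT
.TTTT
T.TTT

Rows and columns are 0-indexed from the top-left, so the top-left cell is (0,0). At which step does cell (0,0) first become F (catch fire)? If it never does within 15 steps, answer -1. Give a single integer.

Step 1: cell (0,0)='T' (+3 fires, +1 burnt)
Step 2: cell (0,0)='T' (+4 fires, +3 burnt)
Step 3: cell (0,0)='F' (+3 fires, +4 burnt)
  -> target ignites at step 3
Step 4: cell (0,0)='.' (+5 fires, +3 burnt)
Step 5: cell (0,0)='.' (+5 fires, +5 burnt)
Step 6: cell (0,0)='.' (+4 fires, +5 burnt)
Step 7: cell (0,0)='.' (+0 fires, +4 burnt)
  fire out at step 7

3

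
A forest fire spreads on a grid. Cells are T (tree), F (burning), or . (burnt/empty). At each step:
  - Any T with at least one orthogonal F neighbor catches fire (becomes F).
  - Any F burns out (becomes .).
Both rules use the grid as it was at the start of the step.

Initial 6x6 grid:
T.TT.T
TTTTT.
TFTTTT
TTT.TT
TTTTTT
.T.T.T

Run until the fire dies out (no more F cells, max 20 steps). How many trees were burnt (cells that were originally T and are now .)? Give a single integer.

Step 1: +4 fires, +1 burnt (F count now 4)
Step 2: +6 fires, +4 burnt (F count now 6)
Step 3: +7 fires, +6 burnt (F count now 7)
Step 4: +5 fires, +7 burnt (F count now 5)
Step 5: +3 fires, +5 burnt (F count now 3)
Step 6: +1 fires, +3 burnt (F count now 1)
Step 7: +1 fires, +1 burnt (F count now 1)
Step 8: +0 fires, +1 burnt (F count now 0)
Fire out after step 8
Initially T: 28, now '.': 35
Total burnt (originally-T cells now '.'): 27

Answer: 27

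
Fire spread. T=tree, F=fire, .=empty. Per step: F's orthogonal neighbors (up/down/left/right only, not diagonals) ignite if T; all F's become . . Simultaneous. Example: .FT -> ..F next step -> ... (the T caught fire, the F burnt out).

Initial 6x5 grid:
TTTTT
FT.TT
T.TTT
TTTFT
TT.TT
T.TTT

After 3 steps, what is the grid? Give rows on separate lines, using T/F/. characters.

Step 1: 7 trees catch fire, 2 burn out
  FTTTT
  .F.TT
  F.TFT
  TTF.F
  TT.FT
  T.TTT
Step 2: 8 trees catch fire, 7 burn out
  .FTTT
  ...FT
  ..F.F
  FF...
  TT..F
  T.TFT
Step 3: 7 trees catch fire, 8 burn out
  ..FFT
  ....F
  .....
  .....
  FF...
  T.F.F

..FFT
....F
.....
.....
FF...
T.F.F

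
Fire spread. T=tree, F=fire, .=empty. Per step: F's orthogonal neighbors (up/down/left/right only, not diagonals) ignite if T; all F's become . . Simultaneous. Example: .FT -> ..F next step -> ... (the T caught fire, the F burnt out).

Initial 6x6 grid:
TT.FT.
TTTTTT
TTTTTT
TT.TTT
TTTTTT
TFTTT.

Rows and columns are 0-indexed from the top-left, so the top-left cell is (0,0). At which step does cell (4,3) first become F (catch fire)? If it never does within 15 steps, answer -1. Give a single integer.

Step 1: cell (4,3)='T' (+5 fires, +2 burnt)
Step 2: cell (4,3)='T' (+7 fires, +5 burnt)
Step 3: cell (4,3)='F' (+9 fires, +7 burnt)
  -> target ignites at step 3
Step 4: cell (4,3)='.' (+6 fires, +9 burnt)
Step 5: cell (4,3)='.' (+3 fires, +6 burnt)
Step 6: cell (4,3)='.' (+0 fires, +3 burnt)
  fire out at step 6

3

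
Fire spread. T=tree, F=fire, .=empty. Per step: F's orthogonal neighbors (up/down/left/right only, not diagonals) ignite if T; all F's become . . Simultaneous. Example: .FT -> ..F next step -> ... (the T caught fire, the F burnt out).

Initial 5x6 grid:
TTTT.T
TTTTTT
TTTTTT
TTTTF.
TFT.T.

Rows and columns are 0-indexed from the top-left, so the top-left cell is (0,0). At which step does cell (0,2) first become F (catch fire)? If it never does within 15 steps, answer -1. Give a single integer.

Step 1: cell (0,2)='T' (+6 fires, +2 burnt)
Step 2: cell (0,2)='T' (+6 fires, +6 burnt)
Step 3: cell (0,2)='T' (+5 fires, +6 burnt)
Step 4: cell (0,2)='T' (+5 fires, +5 burnt)
Step 5: cell (0,2)='F' (+2 fires, +5 burnt)
  -> target ignites at step 5
Step 6: cell (0,2)='.' (+0 fires, +2 burnt)
  fire out at step 6

5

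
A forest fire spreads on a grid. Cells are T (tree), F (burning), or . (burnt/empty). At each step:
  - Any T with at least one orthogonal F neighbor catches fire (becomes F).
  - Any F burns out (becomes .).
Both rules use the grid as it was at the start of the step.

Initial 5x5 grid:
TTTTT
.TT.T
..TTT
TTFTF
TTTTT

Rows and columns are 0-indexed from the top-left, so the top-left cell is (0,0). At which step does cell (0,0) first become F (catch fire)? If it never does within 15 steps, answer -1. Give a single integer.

Step 1: cell (0,0)='T' (+6 fires, +2 burnt)
Step 2: cell (0,0)='T' (+6 fires, +6 burnt)
Step 3: cell (0,0)='T' (+4 fires, +6 burnt)
Step 4: cell (0,0)='T' (+2 fires, +4 burnt)
Step 5: cell (0,0)='F' (+1 fires, +2 burnt)
  -> target ignites at step 5
Step 6: cell (0,0)='.' (+0 fires, +1 burnt)
  fire out at step 6

5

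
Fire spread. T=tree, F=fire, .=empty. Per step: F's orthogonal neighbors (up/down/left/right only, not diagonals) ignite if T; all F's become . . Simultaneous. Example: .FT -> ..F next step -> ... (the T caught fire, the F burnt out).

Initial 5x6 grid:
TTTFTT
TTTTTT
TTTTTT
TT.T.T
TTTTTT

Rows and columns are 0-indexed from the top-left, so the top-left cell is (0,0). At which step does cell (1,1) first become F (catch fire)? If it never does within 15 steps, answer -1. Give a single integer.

Step 1: cell (1,1)='T' (+3 fires, +1 burnt)
Step 2: cell (1,1)='T' (+5 fires, +3 burnt)
Step 3: cell (1,1)='F' (+6 fires, +5 burnt)
  -> target ignites at step 3
Step 4: cell (1,1)='.' (+4 fires, +6 burnt)
Step 5: cell (1,1)='.' (+5 fires, +4 burnt)
Step 6: cell (1,1)='.' (+3 fires, +5 burnt)
Step 7: cell (1,1)='.' (+1 fires, +3 burnt)
Step 8: cell (1,1)='.' (+0 fires, +1 burnt)
  fire out at step 8

3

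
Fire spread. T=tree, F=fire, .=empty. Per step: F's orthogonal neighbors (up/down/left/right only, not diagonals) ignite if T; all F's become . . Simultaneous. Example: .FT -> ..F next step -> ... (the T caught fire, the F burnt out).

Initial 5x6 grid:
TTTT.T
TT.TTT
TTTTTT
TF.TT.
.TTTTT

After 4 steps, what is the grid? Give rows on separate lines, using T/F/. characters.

Step 1: 3 trees catch fire, 1 burn out
  TTTT.T
  TT.TTT
  TFTTTT
  F..TT.
  .FTTTT
Step 2: 4 trees catch fire, 3 burn out
  TTTT.T
  TF.TTT
  F.FTTT
  ...TT.
  ..FTTT
Step 3: 4 trees catch fire, 4 burn out
  TFTT.T
  F..TTT
  ...FTT
  ...TT.
  ...FTT
Step 4: 6 trees catch fire, 4 burn out
  F.FT.T
  ...FTT
  ....FT
  ...FT.
  ....FT

F.FT.T
...FTT
....FT
...FT.
....FT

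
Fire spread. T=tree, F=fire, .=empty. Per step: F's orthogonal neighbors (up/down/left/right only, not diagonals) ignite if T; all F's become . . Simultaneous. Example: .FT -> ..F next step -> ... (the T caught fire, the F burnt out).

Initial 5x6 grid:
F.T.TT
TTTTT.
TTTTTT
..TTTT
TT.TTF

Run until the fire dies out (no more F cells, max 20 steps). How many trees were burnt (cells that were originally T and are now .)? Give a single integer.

Answer: 20

Derivation:
Step 1: +3 fires, +2 burnt (F count now 3)
Step 2: +5 fires, +3 burnt (F count now 5)
Step 3: +4 fires, +5 burnt (F count now 4)
Step 4: +6 fires, +4 burnt (F count now 6)
Step 5: +1 fires, +6 burnt (F count now 1)
Step 6: +1 fires, +1 burnt (F count now 1)
Step 7: +0 fires, +1 burnt (F count now 0)
Fire out after step 7
Initially T: 22, now '.': 28
Total burnt (originally-T cells now '.'): 20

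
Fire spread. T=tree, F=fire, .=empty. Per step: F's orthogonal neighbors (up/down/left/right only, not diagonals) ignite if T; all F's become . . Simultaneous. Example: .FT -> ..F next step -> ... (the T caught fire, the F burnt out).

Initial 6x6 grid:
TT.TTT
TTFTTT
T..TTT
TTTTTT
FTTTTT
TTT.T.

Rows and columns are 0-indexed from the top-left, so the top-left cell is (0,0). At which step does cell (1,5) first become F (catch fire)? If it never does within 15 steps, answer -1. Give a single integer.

Step 1: cell (1,5)='T' (+5 fires, +2 burnt)
Step 2: cell (1,5)='T' (+9 fires, +5 burnt)
Step 3: cell (1,5)='F' (+8 fires, +9 burnt)
  -> target ignites at step 3
Step 4: cell (1,5)='.' (+4 fires, +8 burnt)
Step 5: cell (1,5)='.' (+3 fires, +4 burnt)
Step 6: cell (1,5)='.' (+0 fires, +3 burnt)
  fire out at step 6

3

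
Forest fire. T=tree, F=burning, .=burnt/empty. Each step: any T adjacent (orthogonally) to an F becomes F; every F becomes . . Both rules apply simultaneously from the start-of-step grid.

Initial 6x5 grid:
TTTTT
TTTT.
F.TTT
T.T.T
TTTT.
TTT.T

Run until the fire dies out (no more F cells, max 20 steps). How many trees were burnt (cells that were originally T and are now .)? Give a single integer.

Step 1: +2 fires, +1 burnt (F count now 2)
Step 2: +3 fires, +2 burnt (F count now 3)
Step 3: +4 fires, +3 burnt (F count now 4)
Step 4: +5 fires, +4 burnt (F count now 5)
Step 5: +5 fires, +5 burnt (F count now 5)
Step 6: +2 fires, +5 burnt (F count now 2)
Step 7: +1 fires, +2 burnt (F count now 1)
Step 8: +0 fires, +1 burnt (F count now 0)
Fire out after step 8
Initially T: 23, now '.': 29
Total burnt (originally-T cells now '.'): 22

Answer: 22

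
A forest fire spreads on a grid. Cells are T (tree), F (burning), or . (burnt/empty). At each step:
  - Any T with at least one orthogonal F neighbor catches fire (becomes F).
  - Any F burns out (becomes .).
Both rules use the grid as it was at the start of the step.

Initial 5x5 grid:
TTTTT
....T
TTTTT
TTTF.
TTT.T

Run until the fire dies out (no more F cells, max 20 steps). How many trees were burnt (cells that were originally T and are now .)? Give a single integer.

Answer: 17

Derivation:
Step 1: +2 fires, +1 burnt (F count now 2)
Step 2: +4 fires, +2 burnt (F count now 4)
Step 3: +4 fires, +4 burnt (F count now 4)
Step 4: +3 fires, +4 burnt (F count now 3)
Step 5: +1 fires, +3 burnt (F count now 1)
Step 6: +1 fires, +1 burnt (F count now 1)
Step 7: +1 fires, +1 burnt (F count now 1)
Step 8: +1 fires, +1 burnt (F count now 1)
Step 9: +0 fires, +1 burnt (F count now 0)
Fire out after step 9
Initially T: 18, now '.': 24
Total burnt (originally-T cells now '.'): 17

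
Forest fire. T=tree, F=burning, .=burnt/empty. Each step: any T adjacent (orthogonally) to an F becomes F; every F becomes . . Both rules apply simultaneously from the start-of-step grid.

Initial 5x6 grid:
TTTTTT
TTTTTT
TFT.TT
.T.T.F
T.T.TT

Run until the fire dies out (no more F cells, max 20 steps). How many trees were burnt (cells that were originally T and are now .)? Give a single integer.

Answer: 19

Derivation:
Step 1: +6 fires, +2 burnt (F count now 6)
Step 2: +6 fires, +6 burnt (F count now 6)
Step 3: +5 fires, +6 burnt (F count now 5)
Step 4: +2 fires, +5 burnt (F count now 2)
Step 5: +0 fires, +2 burnt (F count now 0)
Fire out after step 5
Initially T: 22, now '.': 27
Total burnt (originally-T cells now '.'): 19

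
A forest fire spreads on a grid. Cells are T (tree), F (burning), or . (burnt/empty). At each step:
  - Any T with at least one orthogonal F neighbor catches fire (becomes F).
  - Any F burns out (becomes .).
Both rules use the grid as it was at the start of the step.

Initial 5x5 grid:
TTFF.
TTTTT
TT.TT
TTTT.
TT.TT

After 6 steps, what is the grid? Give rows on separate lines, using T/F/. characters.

Step 1: 3 trees catch fire, 2 burn out
  TF...
  TTFFT
  TT.TT
  TTTT.
  TT.TT
Step 2: 4 trees catch fire, 3 burn out
  F....
  TF..F
  TT.FT
  TTTT.
  TT.TT
Step 3: 4 trees catch fire, 4 burn out
  .....
  F....
  TF..F
  TTTF.
  TT.TT
Step 4: 4 trees catch fire, 4 burn out
  .....
  .....
  F....
  TFF..
  TT.FT
Step 5: 3 trees catch fire, 4 burn out
  .....
  .....
  .....
  F....
  TF..F
Step 6: 1 trees catch fire, 3 burn out
  .....
  .....
  .....
  .....
  F....

.....
.....
.....
.....
F....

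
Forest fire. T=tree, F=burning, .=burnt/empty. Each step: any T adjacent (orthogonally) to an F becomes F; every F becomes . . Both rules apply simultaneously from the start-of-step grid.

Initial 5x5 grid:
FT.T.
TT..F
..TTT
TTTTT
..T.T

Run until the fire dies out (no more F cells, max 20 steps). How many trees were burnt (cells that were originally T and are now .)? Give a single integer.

Step 1: +3 fires, +2 burnt (F count now 3)
Step 2: +3 fires, +3 burnt (F count now 3)
Step 3: +3 fires, +3 burnt (F count now 3)
Step 4: +1 fires, +3 burnt (F count now 1)
Step 5: +2 fires, +1 burnt (F count now 2)
Step 6: +1 fires, +2 burnt (F count now 1)
Step 7: +0 fires, +1 burnt (F count now 0)
Fire out after step 7
Initially T: 14, now '.': 24
Total burnt (originally-T cells now '.'): 13

Answer: 13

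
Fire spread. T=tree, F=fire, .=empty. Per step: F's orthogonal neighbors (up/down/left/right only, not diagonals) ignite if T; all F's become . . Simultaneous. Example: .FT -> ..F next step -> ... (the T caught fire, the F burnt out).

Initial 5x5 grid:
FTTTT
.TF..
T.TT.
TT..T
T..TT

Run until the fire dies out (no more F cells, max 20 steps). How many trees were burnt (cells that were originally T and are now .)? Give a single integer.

Answer: 7

Derivation:
Step 1: +4 fires, +2 burnt (F count now 4)
Step 2: +2 fires, +4 burnt (F count now 2)
Step 3: +1 fires, +2 burnt (F count now 1)
Step 4: +0 fires, +1 burnt (F count now 0)
Fire out after step 4
Initially T: 14, now '.': 18
Total burnt (originally-T cells now '.'): 7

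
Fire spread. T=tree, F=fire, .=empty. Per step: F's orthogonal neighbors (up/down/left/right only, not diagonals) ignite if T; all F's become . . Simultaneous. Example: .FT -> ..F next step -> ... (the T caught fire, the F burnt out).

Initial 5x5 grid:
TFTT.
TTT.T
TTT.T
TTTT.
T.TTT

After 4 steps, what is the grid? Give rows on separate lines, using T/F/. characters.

Step 1: 3 trees catch fire, 1 burn out
  F.FT.
  TFT.T
  TTT.T
  TTTT.
  T.TTT
Step 2: 4 trees catch fire, 3 burn out
  ...F.
  F.F.T
  TFT.T
  TTTT.
  T.TTT
Step 3: 3 trees catch fire, 4 burn out
  .....
  ....T
  F.F.T
  TFTT.
  T.TTT
Step 4: 2 trees catch fire, 3 burn out
  .....
  ....T
  ....T
  F.FT.
  T.TTT

.....
....T
....T
F.FT.
T.TTT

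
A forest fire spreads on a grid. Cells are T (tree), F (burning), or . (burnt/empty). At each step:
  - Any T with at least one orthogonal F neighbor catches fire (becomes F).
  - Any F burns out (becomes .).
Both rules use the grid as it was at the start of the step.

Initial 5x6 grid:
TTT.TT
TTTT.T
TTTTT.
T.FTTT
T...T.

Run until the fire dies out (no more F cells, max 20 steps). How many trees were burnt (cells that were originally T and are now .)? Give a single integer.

Answer: 18

Derivation:
Step 1: +2 fires, +1 burnt (F count now 2)
Step 2: +4 fires, +2 burnt (F count now 4)
Step 3: +7 fires, +4 burnt (F count now 7)
Step 4: +3 fires, +7 burnt (F count now 3)
Step 5: +2 fires, +3 burnt (F count now 2)
Step 6: +0 fires, +2 burnt (F count now 0)
Fire out after step 6
Initially T: 21, now '.': 27
Total burnt (originally-T cells now '.'): 18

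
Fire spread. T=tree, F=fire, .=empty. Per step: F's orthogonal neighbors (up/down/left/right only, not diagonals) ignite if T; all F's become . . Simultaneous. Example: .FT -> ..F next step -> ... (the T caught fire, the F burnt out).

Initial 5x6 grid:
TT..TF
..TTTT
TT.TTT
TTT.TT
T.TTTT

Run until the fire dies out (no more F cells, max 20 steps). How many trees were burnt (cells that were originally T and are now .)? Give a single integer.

Step 1: +2 fires, +1 burnt (F count now 2)
Step 2: +2 fires, +2 burnt (F count now 2)
Step 3: +3 fires, +2 burnt (F count now 3)
Step 4: +4 fires, +3 burnt (F count now 4)
Step 5: +1 fires, +4 burnt (F count now 1)
Step 6: +1 fires, +1 burnt (F count now 1)
Step 7: +1 fires, +1 burnt (F count now 1)
Step 8: +1 fires, +1 burnt (F count now 1)
Step 9: +1 fires, +1 burnt (F count now 1)
Step 10: +2 fires, +1 burnt (F count now 2)
Step 11: +2 fires, +2 burnt (F count now 2)
Step 12: +0 fires, +2 burnt (F count now 0)
Fire out after step 12
Initially T: 22, now '.': 28
Total burnt (originally-T cells now '.'): 20

Answer: 20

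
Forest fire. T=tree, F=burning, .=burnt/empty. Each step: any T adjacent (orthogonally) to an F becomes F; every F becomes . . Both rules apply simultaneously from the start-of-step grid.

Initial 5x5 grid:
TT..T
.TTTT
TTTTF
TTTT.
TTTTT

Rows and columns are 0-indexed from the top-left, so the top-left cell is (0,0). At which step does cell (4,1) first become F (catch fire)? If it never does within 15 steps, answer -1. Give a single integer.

Step 1: cell (4,1)='T' (+2 fires, +1 burnt)
Step 2: cell (4,1)='T' (+4 fires, +2 burnt)
Step 3: cell (4,1)='T' (+4 fires, +4 burnt)
Step 4: cell (4,1)='T' (+5 fires, +4 burnt)
Step 5: cell (4,1)='F' (+3 fires, +5 burnt)
  -> target ignites at step 5
Step 6: cell (4,1)='.' (+2 fires, +3 burnt)
Step 7: cell (4,1)='.' (+0 fires, +2 burnt)
  fire out at step 7

5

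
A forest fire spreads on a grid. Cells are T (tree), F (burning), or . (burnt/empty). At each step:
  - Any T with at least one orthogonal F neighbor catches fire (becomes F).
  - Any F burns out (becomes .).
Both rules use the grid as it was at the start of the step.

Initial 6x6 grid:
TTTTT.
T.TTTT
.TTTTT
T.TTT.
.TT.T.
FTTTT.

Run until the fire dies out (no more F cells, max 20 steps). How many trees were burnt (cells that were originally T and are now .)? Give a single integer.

Answer: 25

Derivation:
Step 1: +1 fires, +1 burnt (F count now 1)
Step 2: +2 fires, +1 burnt (F count now 2)
Step 3: +2 fires, +2 burnt (F count now 2)
Step 4: +2 fires, +2 burnt (F count now 2)
Step 5: +3 fires, +2 burnt (F count now 3)
Step 6: +4 fires, +3 burnt (F count now 4)
Step 7: +3 fires, +4 burnt (F count now 3)
Step 8: +4 fires, +3 burnt (F count now 4)
Step 9: +3 fires, +4 burnt (F count now 3)
Step 10: +1 fires, +3 burnt (F count now 1)
Step 11: +0 fires, +1 burnt (F count now 0)
Fire out after step 11
Initially T: 26, now '.': 35
Total burnt (originally-T cells now '.'): 25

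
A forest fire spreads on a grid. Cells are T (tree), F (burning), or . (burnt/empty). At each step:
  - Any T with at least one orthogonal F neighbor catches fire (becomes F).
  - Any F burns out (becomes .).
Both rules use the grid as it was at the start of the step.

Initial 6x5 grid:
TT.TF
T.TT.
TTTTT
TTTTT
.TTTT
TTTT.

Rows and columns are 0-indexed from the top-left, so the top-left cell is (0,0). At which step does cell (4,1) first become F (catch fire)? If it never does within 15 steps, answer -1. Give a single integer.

Step 1: cell (4,1)='T' (+1 fires, +1 burnt)
Step 2: cell (4,1)='T' (+1 fires, +1 burnt)
Step 3: cell (4,1)='T' (+2 fires, +1 burnt)
Step 4: cell (4,1)='T' (+3 fires, +2 burnt)
Step 5: cell (4,1)='T' (+4 fires, +3 burnt)
Step 6: cell (4,1)='T' (+5 fires, +4 burnt)
Step 7: cell (4,1)='F' (+4 fires, +5 burnt)
  -> target ignites at step 7
Step 8: cell (4,1)='.' (+2 fires, +4 burnt)
Step 9: cell (4,1)='.' (+2 fires, +2 burnt)
Step 10: cell (4,1)='.' (+0 fires, +2 burnt)
  fire out at step 10

7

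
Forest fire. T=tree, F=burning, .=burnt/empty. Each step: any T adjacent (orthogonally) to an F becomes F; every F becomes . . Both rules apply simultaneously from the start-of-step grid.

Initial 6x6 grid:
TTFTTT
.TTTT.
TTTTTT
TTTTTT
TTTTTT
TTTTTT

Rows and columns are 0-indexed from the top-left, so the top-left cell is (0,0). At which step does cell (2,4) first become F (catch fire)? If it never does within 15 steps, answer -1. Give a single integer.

Step 1: cell (2,4)='T' (+3 fires, +1 burnt)
Step 2: cell (2,4)='T' (+5 fires, +3 burnt)
Step 3: cell (2,4)='T' (+5 fires, +5 burnt)
Step 4: cell (2,4)='F' (+5 fires, +5 burnt)
  -> target ignites at step 4
Step 5: cell (2,4)='.' (+6 fires, +5 burnt)
Step 6: cell (2,4)='.' (+5 fires, +6 burnt)
Step 7: cell (2,4)='.' (+3 fires, +5 burnt)
Step 8: cell (2,4)='.' (+1 fires, +3 burnt)
Step 9: cell (2,4)='.' (+0 fires, +1 burnt)
  fire out at step 9

4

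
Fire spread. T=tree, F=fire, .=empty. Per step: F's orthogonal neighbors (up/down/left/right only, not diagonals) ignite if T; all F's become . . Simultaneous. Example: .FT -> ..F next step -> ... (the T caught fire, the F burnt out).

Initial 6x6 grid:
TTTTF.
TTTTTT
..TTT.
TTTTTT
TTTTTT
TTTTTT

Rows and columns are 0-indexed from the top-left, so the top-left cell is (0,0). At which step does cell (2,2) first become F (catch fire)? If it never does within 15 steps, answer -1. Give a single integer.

Step 1: cell (2,2)='T' (+2 fires, +1 burnt)
Step 2: cell (2,2)='T' (+4 fires, +2 burnt)
Step 3: cell (2,2)='T' (+4 fires, +4 burnt)
Step 4: cell (2,2)='F' (+6 fires, +4 burnt)
  -> target ignites at step 4
Step 5: cell (2,2)='.' (+5 fires, +6 burnt)
Step 6: cell (2,2)='.' (+4 fires, +5 burnt)
Step 7: cell (2,2)='.' (+3 fires, +4 burnt)
Step 8: cell (2,2)='.' (+2 fires, +3 burnt)
Step 9: cell (2,2)='.' (+1 fires, +2 burnt)
Step 10: cell (2,2)='.' (+0 fires, +1 burnt)
  fire out at step 10

4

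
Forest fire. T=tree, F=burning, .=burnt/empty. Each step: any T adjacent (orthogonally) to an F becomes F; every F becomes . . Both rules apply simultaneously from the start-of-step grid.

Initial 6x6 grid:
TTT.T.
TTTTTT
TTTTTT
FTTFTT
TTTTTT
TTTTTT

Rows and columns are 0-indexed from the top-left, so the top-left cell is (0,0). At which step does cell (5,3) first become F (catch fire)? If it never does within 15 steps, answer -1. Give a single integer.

Step 1: cell (5,3)='T' (+7 fires, +2 burnt)
Step 2: cell (5,3)='F' (+11 fires, +7 burnt)
  -> target ignites at step 2
Step 3: cell (5,3)='.' (+9 fires, +11 burnt)
Step 4: cell (5,3)='.' (+5 fires, +9 burnt)
Step 5: cell (5,3)='.' (+0 fires, +5 burnt)
  fire out at step 5

2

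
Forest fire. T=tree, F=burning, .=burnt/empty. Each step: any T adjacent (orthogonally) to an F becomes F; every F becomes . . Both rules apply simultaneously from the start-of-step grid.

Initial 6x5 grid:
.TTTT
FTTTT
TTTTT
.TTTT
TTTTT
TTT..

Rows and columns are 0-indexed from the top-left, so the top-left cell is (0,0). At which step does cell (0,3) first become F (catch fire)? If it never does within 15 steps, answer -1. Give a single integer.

Step 1: cell (0,3)='T' (+2 fires, +1 burnt)
Step 2: cell (0,3)='T' (+3 fires, +2 burnt)
Step 3: cell (0,3)='T' (+4 fires, +3 burnt)
Step 4: cell (0,3)='F' (+5 fires, +4 burnt)
  -> target ignites at step 4
Step 5: cell (0,3)='.' (+6 fires, +5 burnt)
Step 6: cell (0,3)='.' (+4 fires, +6 burnt)
Step 7: cell (0,3)='.' (+1 fires, +4 burnt)
Step 8: cell (0,3)='.' (+0 fires, +1 burnt)
  fire out at step 8

4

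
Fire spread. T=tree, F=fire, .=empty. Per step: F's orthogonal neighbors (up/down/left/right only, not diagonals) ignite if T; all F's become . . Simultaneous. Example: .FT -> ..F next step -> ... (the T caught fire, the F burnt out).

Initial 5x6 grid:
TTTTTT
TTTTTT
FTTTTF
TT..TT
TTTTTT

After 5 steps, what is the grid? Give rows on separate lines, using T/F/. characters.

Step 1: 6 trees catch fire, 2 burn out
  TTTTTT
  FTTTTF
  .FTTF.
  FT..TF
  TTTTTT
Step 2: 10 trees catch fire, 6 burn out
  FTTTTF
  .FTTF.
  ..FF..
  .F..F.
  FTTTTF
Step 3: 6 trees catch fire, 10 burn out
  .FTTF.
  ..FF..
  ......
  ......
  .FTTF.
Step 4: 4 trees catch fire, 6 burn out
  ..FF..
  ......
  ......
  ......
  ..FF..
Step 5: 0 trees catch fire, 4 burn out
  ......
  ......
  ......
  ......
  ......

......
......
......
......
......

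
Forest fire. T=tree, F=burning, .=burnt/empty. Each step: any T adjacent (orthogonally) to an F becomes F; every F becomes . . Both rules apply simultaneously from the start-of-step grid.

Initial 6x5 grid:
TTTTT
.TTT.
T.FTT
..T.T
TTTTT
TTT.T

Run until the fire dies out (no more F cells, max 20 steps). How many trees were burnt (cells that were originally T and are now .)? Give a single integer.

Step 1: +3 fires, +1 burnt (F count now 3)
Step 2: +5 fires, +3 burnt (F count now 5)
Step 3: +6 fires, +5 burnt (F count now 6)
Step 4: +5 fires, +6 burnt (F count now 5)
Step 5: +2 fires, +5 burnt (F count now 2)
Step 6: +0 fires, +2 burnt (F count now 0)
Fire out after step 6
Initially T: 22, now '.': 29
Total burnt (originally-T cells now '.'): 21

Answer: 21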